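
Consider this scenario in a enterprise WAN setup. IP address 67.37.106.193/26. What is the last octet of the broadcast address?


Given: IP = 67.37.106.193, prefix = /26
Host bits = 32 - 26 = 6
Network last octet = 193 AND mask = 192
Host part size = 2^6 - 1 = 63
Broadcast last octet = 192 OR 63 = 255

255


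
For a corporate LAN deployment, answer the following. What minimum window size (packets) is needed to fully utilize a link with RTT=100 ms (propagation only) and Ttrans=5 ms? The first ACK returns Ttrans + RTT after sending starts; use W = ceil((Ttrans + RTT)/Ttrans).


Given: Ttrans = 5 ms, RTT = 100 ms (= 2 * Tprop, Tprop = 50 ms)
Time until first ACK returns = Ttrans + RTT = 5 + 100 = 105 ms
Need W * Ttrans >= Ttrans + RTT  ->  W >= (Ttrans + RTT) / Ttrans
(Ttrans + RTT) / Ttrans = 105 / 5 = 21
W_min = ceil(21) = 21

21


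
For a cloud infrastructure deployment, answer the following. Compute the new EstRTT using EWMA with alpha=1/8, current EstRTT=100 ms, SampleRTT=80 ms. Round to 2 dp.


Given: EstRTT = 100 ms, SampleRTT = 80 ms, alpha = 1/8
New EstRTT = (1 - alpha) * EstRTT + alpha * SampleRTT
(7/8) * 100 = 87.5
(1/8) * 80 = 10
New EstRTT = 87.5 + 10 = 97.5 ms -> 97.50 ms (2 dp)

97.50


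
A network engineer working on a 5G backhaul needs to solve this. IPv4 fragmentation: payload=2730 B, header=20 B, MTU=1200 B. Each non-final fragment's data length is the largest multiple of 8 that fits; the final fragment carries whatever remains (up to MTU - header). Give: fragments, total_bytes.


Max data per non-final fragment = floor((MTU - header)/8)*8 = floor((1200 - 20)/8)*8 = floor(1180/8)*8 = 1176 B
Final fragment needs no 8-byte alignment: it can carry up to MTU - header = 1180 B
Non-final fragments needed = ceil((payload - 1180) / 1176) = ceil(1550/1176) = ceil(1.3180) = 2
Number of fragments = 2 + 1 = 3
Fragment sizes (data): 2 * 1176 B + 378 B (last, 378 <= 1180 OK)
Total bytes sent = payload + n_frags * header = 2730 + 3*20 = 2730 + 60 = 2790 B

3, 2790


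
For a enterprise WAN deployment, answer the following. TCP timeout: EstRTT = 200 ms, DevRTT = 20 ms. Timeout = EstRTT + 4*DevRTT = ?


Given: EstRTT = 200 ms, DevRTT = 20 ms
Timeout = EstRTT + 4 * DevRTT
4 * DevRTT = 4 * 20 = 80
Timeout = 200 + 80 = 280 ms

280


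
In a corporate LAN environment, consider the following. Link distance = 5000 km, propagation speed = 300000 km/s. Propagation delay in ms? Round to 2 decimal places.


Given: distance = 5000 km, speed = 300000 km/s
Delay = distance / speed = 5000 / 300000 seconds
Delay in ms = 5000 * 1000 / 300000
Delay = 16.6667 ms
Rounded to 2 dp = 16.67 ms

16.67


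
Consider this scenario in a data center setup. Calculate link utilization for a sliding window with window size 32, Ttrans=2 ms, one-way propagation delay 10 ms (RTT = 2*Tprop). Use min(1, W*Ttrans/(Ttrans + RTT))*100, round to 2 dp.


Given: W = 32, Ttrans = 2 ms, RTT = 20 ms (= 2 * Tprop, Tprop = 10 ms)
Cycle time = Ttrans + RTT = 2 + 20 = 22 ms (first packet sent until its ACK returns)
W * Ttrans = 32 * 2 = 64 ms of sending per cycle
W * Ttrans / (Ttrans + RTT) = 64 / 22 = 2.909091
U = min(1, 2.909091) = 1.000000
U% = 100.00%

100.00


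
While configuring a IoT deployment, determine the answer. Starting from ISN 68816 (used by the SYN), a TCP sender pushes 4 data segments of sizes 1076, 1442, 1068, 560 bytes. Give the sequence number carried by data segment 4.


The SYN occupies sequence number ISN = 68816, so the first data byte is ISN + 1 = 68817.
SEQ of data segment i = (ISN + 1) + sum of payload sizes of segments 1..i-1.
Segment 1: SEQ = 68817, payload = 1076 bytes
Segment 2: SEQ = 69893, payload = 1442 bytes
Segment 3: SEQ = 71335, payload = 1068 bytes
Segment 4: SEQ = 72403, payload = 560 bytes
SEQ of segment 4 = 68817 + 1076 + 1442 + 1068 = 72403

72403


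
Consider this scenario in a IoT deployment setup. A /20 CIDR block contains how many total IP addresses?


Given: CIDR prefix /20
Host bits = 32 - 20 = 12
Total addresses = 2^12 = 4096

4096


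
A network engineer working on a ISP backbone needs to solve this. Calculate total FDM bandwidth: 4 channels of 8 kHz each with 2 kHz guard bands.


Given: 4 channels, 8 kHz each, guard = 2 kHz
Channel bandwidth = 4 * 8 = 32 kHz
Guard bands = 3 gaps * 2 kHz = 6 kHz
Total = 32 + 6 = 38 kHz

38


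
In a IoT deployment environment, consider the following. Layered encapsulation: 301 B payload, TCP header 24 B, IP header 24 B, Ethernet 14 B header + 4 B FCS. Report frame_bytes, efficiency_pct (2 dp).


TCP segment = 301 + 24 = 325 B
IP packet = 325 + 24 = 349 B
Ethernet frame = 349 + 14 + 4 = 367 B
Efficiency = app / frame = 301 / 367 = 0.820163 = 82.0163% -> 82.02% (2 dp)

367, 82.02


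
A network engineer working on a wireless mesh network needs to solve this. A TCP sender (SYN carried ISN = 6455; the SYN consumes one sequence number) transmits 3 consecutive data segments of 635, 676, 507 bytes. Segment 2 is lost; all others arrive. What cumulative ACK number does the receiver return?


SYN uses sequence number 6455; first data byte = ISN + 1 = 6456.
Segment 1: SEQ = 6456, len = 635 B, covers [6456, 7090]
Segment 2: SEQ = 7091, len = 676 B, covers [7091, 7766] [LOST]
Segment 3: SEQ = 7767, len = 507 B, covers [7767, 8273]
In-order data received: bytes [6456, 7090] (segments 1..1).
Segment 2 missing -> gap begins at byte 7091; later segments buffered out of order.
Cumulative ACK = next expected in-order byte = 6456 + 635 = 7091

7091


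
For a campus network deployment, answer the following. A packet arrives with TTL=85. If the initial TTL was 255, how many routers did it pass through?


Given: initial TTL = 255, received TTL = 85
Hops = initial TTL - received TTL
Hops = 255 - 85 = 170

170


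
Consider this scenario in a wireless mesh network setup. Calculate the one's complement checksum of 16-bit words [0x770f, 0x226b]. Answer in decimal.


Given words: [0x770f, 0x226b]
Step 1: Sum all words
Raw sum = 30479 + 8811 = 39290
One's complement = ~39290 & 0xFFFF = 26245

26245


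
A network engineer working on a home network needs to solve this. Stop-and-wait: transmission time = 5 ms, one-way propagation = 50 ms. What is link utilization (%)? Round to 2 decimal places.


Given: Ttrans = 5 ms, Tprop = 50 ms
RTT = 2 * Tprop = 2 * 50 = 100 ms
U = Ttrans / (Ttrans + RTT)
U = 5 / (5 + 100)
U = 5 / 105 = 0.047619
U% = 4.76%

4.76


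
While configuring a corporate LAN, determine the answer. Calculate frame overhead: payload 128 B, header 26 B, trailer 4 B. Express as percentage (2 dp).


Given: payload = 128 B, header = 26 B, trailer = 4 B
Overhead bytes = header + trailer = 26 + 4 = 30
Total frame = payload + overhead = 128 + 30 = 158
Overhead % = 30 / 158 * 100 = 18.9873% -> 18.99% (2 dp)

18.99


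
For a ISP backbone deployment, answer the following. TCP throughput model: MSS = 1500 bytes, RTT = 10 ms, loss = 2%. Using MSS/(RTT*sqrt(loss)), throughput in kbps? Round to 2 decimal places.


Given: MSS = 1500 bytes, RTT = 10 ms, loss = 2%
RTT in seconds = 10 / 1000 = 0.01
Loss rate = 2% = 0.02
sqrt(loss) = sqrt(0.02) = 0.141421356237
Throughput (bytes/s) = 1500 / (0.01 * 0.141421356237) = 1060660.1718
Throughput (kbps) = 1060660.1718 * 8 / 1000 = 8485.281374 -> 8485.28 kbps (2 dp)

8485.28


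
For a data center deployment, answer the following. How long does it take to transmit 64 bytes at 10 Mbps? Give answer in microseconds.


Given: packet = 64 bytes, bandwidth = 10 Mbps
Packet in bits = 64 * 8 = 512 bits
Bandwidth = 10 * 10^6 = 10000000 bps
Time = 512 / 10000000 seconds
Time in us = 512 * 10^6 / 10000000 = 51.2

51.2


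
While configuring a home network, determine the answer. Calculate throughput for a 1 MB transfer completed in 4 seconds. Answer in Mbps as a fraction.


Given: file = 1 MB, time = 4 s
File in Mb = 1 * 8 = 8 Mb
Throughput = 8 / 4 Mbps
Throughput = 2 Mbps

2


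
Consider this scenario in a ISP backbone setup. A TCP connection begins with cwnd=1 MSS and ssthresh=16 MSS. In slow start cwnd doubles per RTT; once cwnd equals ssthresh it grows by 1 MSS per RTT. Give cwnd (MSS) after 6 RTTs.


RTT 0: cwnd = 1 MSS (initial)
RTT 1: cwnd = 2 MSS (slow start, doubled)
RTT 2: cwnd = 4 MSS (slow start, doubled)
RTT 3: cwnd = 8 MSS (slow start, doubled)
RTT 4: cwnd = 16 MSS (slow start, doubled)
RTT 5: cwnd = 17 MSS (congestion avoidance, +1)
RTT 6: cwnd = 18 MSS (congestion avoidance, +1)

18


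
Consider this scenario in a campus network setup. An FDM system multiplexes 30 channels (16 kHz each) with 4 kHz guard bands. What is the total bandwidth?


Given: 30 channels, 16 kHz each, guard = 4 kHz
Channel bandwidth = 30 * 16 = 480 kHz
Guard bands = 29 gaps * 4 kHz = 116 kHz
Total = 480 + 116 = 596 kHz

596


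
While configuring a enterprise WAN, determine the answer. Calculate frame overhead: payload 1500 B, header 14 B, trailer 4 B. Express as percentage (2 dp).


Given: payload = 1500 B, header = 14 B, trailer = 4 B
Overhead bytes = header + trailer = 14 + 4 = 18
Total frame = payload + overhead = 1500 + 18 = 1518
Overhead % = 18 / 1518 * 100 = 1.1858% -> 1.19% (2 dp)

1.19


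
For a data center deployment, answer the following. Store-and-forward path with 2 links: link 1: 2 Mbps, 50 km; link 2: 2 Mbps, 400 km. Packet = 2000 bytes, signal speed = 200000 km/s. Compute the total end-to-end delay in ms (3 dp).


Packet = 2000 bytes = 16000 bits. Store-and-forward: sum (t_trans + t_prop) per link.
Link 1: t_trans = 16000/(2*10^6) s = 8.0000 ms; t_prop = 50/200000 s = 0.2500 ms; subtotal = 8.2500 ms
Link 2: t_trans = 16000/(2*10^6) s = 8.0000 ms; t_prop = 400/200000 s = 2.0000 ms; subtotal = 10.0000 ms
End-to-end = 8.2500 + 10.0000 = 18.2500 ms -> 18.250 ms (3 dp)

18.250


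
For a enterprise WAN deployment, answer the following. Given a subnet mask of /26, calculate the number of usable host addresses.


Given: subnet mask /26
Host bits = 32 - 26 = 6
Total addresses = 2^6 = 64
Usable hosts = 64 - 2 (network + broadcast) = 62

62


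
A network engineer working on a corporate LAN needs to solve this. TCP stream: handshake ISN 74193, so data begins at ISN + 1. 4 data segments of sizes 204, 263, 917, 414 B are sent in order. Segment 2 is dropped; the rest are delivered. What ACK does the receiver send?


SYN uses sequence number 74193; first data byte = ISN + 1 = 74194.
Segment 1: SEQ = 74194, len = 204 B, covers [74194, 74397]
Segment 2: SEQ = 74398, len = 263 B, covers [74398, 74660] [LOST]
Segment 3: SEQ = 74661, len = 917 B, covers [74661, 75577]
Segment 4: SEQ = 75578, len = 414 B, covers [75578, 75991]
In-order data received: bytes [74194, 74397] (segments 1..1).
Segment 2 missing -> gap begins at byte 74398; later segments buffered out of order.
Cumulative ACK = next expected in-order byte = 74194 + 204 = 74398

74398


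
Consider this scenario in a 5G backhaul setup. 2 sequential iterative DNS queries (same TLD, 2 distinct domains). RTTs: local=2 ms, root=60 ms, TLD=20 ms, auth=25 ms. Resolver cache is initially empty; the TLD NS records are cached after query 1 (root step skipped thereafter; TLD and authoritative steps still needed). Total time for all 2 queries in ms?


Lookup 1 (cold cache): local + root + TLD + auth = 2 + 60 + 20 + 25 = 107 ms
Lookups 2..2 (TLD NS cached -> skip root; new domain -> still ask TLD and auth): local + TLD + auth = 2 + 20 + 25 = 47 ms each
Remaining 1 lookups: 1 * 47 = 47 ms
Total = 107 + 47 = 154 ms

154


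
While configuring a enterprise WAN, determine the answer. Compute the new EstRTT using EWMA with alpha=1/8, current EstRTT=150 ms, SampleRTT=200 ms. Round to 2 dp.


Given: EstRTT = 150 ms, SampleRTT = 200 ms, alpha = 1/8
New EstRTT = (1 - alpha) * EstRTT + alpha * SampleRTT
(7/8) * 150 = 131.25
(1/8) * 200 = 25
New EstRTT = 131.25 + 25 = 156.25 ms -> 156.25 ms (2 dp)

156.25


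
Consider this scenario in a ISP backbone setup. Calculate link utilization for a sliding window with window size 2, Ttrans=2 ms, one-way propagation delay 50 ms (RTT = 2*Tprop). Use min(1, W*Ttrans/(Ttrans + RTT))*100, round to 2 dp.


Given: W = 2, Ttrans = 2 ms, RTT = 100 ms (= 2 * Tprop, Tprop = 50 ms)
Cycle time = Ttrans + RTT = 2 + 100 = 102 ms (first packet sent until its ACK returns)
W * Ttrans = 2 * 2 = 4 ms of sending per cycle
W * Ttrans / (Ttrans + RTT) = 4 / 102 = 0.039216
U = min(1, 0.039216) = 0.039216
U% = 3.92%

3.92


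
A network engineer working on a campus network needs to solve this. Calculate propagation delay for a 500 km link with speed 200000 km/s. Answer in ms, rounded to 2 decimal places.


Given: distance = 500 km, speed = 200000 km/s
Delay = distance / speed = 500 / 200000 seconds
Delay in ms = 500 * 1000 / 200000
Delay = 2.5000 ms
Rounded to 2 dp = 2.50 ms

2.50


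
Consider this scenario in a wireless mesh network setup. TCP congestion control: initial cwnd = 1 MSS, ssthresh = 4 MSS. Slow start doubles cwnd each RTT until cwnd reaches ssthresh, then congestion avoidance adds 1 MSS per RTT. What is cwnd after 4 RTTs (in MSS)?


RTT 0: cwnd = 1 MSS (initial)
RTT 1: cwnd = 2 MSS (slow start, doubled)
RTT 2: cwnd = 4 MSS (slow start, doubled)
RTT 3: cwnd = 5 MSS (congestion avoidance, +1)
RTT 4: cwnd = 6 MSS (congestion avoidance, +1)

6


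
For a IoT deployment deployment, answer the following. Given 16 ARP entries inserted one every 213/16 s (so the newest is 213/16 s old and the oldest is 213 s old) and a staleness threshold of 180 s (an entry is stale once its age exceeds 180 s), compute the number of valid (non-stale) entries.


Ages are k * 213/16 s for k = 1..16 (spacing = 13.3125 s).
Entry k is valid iff k * 213/16 <= 180 iff k <= 16 * 180 / 213 = 13.5211
n_valid = floor(13.5211) = 13
(n_stale = 16 - 13 = 3)

13


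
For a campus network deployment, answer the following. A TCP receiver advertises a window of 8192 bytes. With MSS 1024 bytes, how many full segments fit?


Given: RWND = 8192 bytes, MSS = 1024 bytes
Full segments = floor(RWND / MSS)
Full segments = floor(8192 / 1024)
Full segments = floor(8.0) = 8

8


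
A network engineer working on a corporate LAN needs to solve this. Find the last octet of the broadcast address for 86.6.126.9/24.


Given: IP = 86.6.126.9, prefix = /24
Host bits = 32 - 24 = 8
Network last octet = 9 AND mask = 0
Host part size = 2^8 - 1 = 255
Broadcast last octet = 0 OR 255 = 255

255


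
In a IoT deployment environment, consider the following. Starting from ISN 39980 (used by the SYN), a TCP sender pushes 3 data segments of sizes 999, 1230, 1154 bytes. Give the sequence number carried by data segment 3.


The SYN occupies sequence number ISN = 39980, so the first data byte is ISN + 1 = 39981.
SEQ of data segment i = (ISN + 1) + sum of payload sizes of segments 1..i-1.
Segment 1: SEQ = 39981, payload = 999 bytes
Segment 2: SEQ = 40980, payload = 1230 bytes
Segment 3: SEQ = 42210, payload = 1154 bytes
SEQ of segment 3 = 39981 + 999 + 1230 = 42210

42210


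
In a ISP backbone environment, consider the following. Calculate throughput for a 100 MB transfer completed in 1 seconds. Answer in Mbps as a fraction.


Given: file = 100 MB, time = 1 s
File in Mb = 100 * 8 = 800 Mb
Throughput = 800 / 1 Mbps
Throughput = 800 Mbps

800


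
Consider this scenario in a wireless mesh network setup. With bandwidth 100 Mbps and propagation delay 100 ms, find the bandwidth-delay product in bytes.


Given: bandwidth = 100 Mbps, delay = 100 ms
BDP in bits = 100 * 10^6 * 100 / 1000
BDP in bits = 10000000
BDP in bytes = 10000000 / 8 = 1250000

1250000


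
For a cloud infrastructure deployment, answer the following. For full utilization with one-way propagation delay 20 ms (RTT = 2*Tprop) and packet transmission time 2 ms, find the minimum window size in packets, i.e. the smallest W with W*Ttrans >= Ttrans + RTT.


Given: Ttrans = 2 ms, RTT = 40 ms (= 2 * Tprop, Tprop = 20 ms)
Time until first ACK returns = Ttrans + RTT = 2 + 40 = 42 ms
Need W * Ttrans >= Ttrans + RTT  ->  W >= (Ttrans + RTT) / Ttrans
(Ttrans + RTT) / Ttrans = 42 / 2 = 21
W_min = ceil(21) = 21

21


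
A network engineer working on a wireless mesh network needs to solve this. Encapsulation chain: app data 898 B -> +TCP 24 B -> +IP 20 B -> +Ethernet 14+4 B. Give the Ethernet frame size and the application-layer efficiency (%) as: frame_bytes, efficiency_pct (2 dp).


TCP segment = 898 + 24 = 922 B
IP packet = 922 + 20 = 942 B
Ethernet frame = 942 + 14 + 4 = 960 B
Efficiency = app / frame = 898 / 960 = 0.935417 = 93.5417% -> 93.54% (2 dp)

960, 93.54


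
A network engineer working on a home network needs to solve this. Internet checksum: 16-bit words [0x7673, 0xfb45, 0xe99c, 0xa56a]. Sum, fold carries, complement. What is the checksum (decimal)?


Given words: [0x7673, 0xfb45, 0xe99c, 0xa56a]
Step 1: Sum all words
Raw sum = 30323 + 64325 + 59804 + 42346 = 196798
Step 2: Fold carry: (190 + 3) = 193
One's complement = ~193 & 0xFFFF = 65342

65342


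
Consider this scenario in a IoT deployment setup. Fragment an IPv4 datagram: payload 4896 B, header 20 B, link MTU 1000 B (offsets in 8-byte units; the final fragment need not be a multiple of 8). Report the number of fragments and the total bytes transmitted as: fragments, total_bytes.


Max data per non-final fragment = floor((MTU - header)/8)*8 = floor((1000 - 20)/8)*8 = floor(980/8)*8 = 976 B
Final fragment needs no 8-byte alignment: it can carry up to MTU - header = 980 B
Non-final fragments needed = ceil((payload - 980) / 976) = ceil(3916/976) = ceil(4.0123) = 5
Number of fragments = 5 + 1 = 6
Fragment sizes (data): 5 * 976 B + 16 B (last, 16 <= 980 OK)
Total bytes sent = payload + n_frags * header = 4896 + 6*20 = 4896 + 120 = 5016 B

6, 5016


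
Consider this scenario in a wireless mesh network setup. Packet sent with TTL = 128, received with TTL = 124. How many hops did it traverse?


Given: initial TTL = 128, received TTL = 124
Hops = initial TTL - received TTL
Hops = 128 - 124 = 4

4


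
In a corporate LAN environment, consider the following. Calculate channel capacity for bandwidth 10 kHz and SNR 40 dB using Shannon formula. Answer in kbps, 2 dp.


Given: B = 10 kHz, SNR = 40 dB
SNR linear = 10^(40/10) = 10000
1 + SNR = 10001
log2(10001) = 13.2878566418
C = 10 * 1000 * 13.2878566418 = 132878.5664 bps
C = 132.878566 kbps -> 132.88 kbps (2 dp)

132.88


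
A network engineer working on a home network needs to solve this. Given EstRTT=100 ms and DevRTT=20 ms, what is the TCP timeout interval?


Given: EstRTT = 100 ms, DevRTT = 20 ms
Timeout = EstRTT + 4 * DevRTT
4 * DevRTT = 4 * 20 = 80
Timeout = 100 + 80 = 180 ms

180


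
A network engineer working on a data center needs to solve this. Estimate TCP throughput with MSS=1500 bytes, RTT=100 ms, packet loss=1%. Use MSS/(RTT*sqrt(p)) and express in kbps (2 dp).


Given: MSS = 1500 bytes, RTT = 100 ms, loss = 1%
RTT in seconds = 100 / 1000 = 0.1
Loss rate = 1% = 0.01
sqrt(loss) = sqrt(0.01) = 0.1
Throughput (bytes/s) = 1500 / (0.1 * 0.1) = 150000.0000
Throughput (kbps) = 150000.0000 * 8 / 1000 = 1200.000000 -> 1200.00 kbps (2 dp)

1200.00


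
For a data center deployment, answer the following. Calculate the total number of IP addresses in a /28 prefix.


Given: CIDR prefix /28
Host bits = 32 - 28 = 4
Total addresses = 2^4 = 16

16


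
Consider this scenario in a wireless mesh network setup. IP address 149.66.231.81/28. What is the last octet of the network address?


Given: IP = 149.66.231.81, prefix = /28
Subnet mask = 255.255.255.240
Last octet of IP: 81
Last octet of mask: 240
Network last octet = 81 AND 240 = 80

80


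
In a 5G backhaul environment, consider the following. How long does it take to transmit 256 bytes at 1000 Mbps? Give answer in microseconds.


Given: packet = 256 bytes, bandwidth = 1000 Mbps
Packet in bits = 256 * 8 = 2048 bits
Bandwidth = 1000 * 10^6 = 1000000000 bps
Time = 2048 / 1000000000 seconds
Time in us = 2048 * 10^6 / 1000000000 = 2.048

2.048


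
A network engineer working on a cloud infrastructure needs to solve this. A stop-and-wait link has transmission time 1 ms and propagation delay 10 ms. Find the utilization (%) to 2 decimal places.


Given: Ttrans = 1 ms, Tprop = 10 ms
RTT = 2 * Tprop = 2 * 10 = 20 ms
U = Ttrans / (Ttrans + RTT)
U = 1 / (1 + 20)
U = 1 / 21 = 0.047619
U% = 4.76%

4.76


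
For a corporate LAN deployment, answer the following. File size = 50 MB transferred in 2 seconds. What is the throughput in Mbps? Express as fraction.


Given: file = 50 MB, time = 2 s
File in Mb = 50 * 8 = 400 Mb
Throughput = 400 / 2 Mbps
Throughput = 200 Mbps

200


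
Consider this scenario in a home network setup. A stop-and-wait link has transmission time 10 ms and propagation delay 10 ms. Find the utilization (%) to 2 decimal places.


Given: Ttrans = 10 ms, Tprop = 10 ms
RTT = 2 * Tprop = 2 * 10 = 20 ms
U = Ttrans / (Ttrans + RTT)
U = 10 / (10 + 20)
U = 10 / 30 = 0.333333
U% = 33.33%

33.33


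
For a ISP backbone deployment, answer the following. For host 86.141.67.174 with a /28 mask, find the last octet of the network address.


Given: IP = 86.141.67.174, prefix = /28
Subnet mask = 255.255.255.240
Last octet of IP: 174
Last octet of mask: 240
Network last octet = 174 AND 240 = 160

160


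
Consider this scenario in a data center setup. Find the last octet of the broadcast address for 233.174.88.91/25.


Given: IP = 233.174.88.91, prefix = /25
Host bits = 32 - 25 = 7
Network last octet = 91 AND mask = 0
Host part size = 2^7 - 1 = 127
Broadcast last octet = 0 OR 127 = 127

127


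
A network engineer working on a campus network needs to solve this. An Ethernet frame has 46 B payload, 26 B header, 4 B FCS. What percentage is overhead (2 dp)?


Given: payload = 46 B, header = 26 B, trailer = 4 B
Overhead bytes = header + trailer = 26 + 4 = 30
Total frame = payload + overhead = 46 + 30 = 76
Overhead % = 30 / 76 * 100 = 39.4737% -> 39.47% (2 dp)

39.47


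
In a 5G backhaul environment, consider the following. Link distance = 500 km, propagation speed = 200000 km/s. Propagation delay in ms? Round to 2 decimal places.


Given: distance = 500 km, speed = 200000 km/s
Delay = distance / speed = 500 / 200000 seconds
Delay in ms = 500 * 1000 / 200000
Delay = 2.5000 ms
Rounded to 2 dp = 2.50 ms

2.50


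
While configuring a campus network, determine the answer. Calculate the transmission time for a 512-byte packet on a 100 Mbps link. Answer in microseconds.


Given: packet = 512 bytes, bandwidth = 100 Mbps
Packet in bits = 512 * 8 = 4096 bits
Bandwidth = 100 * 10^6 = 100000000 bps
Time = 4096 / 100000000 seconds
Time in us = 4096 * 10^6 / 100000000 = 40.96

40.96


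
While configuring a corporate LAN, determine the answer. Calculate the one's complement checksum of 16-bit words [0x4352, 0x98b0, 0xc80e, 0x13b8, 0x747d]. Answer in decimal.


Given words: [0x4352, 0x98b0, 0xc80e, 0x13b8, 0x747d]
Step 1: Sum all words
Raw sum = 17234 + 39088 + 51214 + 5048 + 29821 = 142405
Step 2: Fold carry: (11333 + 2) = 11335
One's complement = ~11335 & 0xFFFF = 54200

54200


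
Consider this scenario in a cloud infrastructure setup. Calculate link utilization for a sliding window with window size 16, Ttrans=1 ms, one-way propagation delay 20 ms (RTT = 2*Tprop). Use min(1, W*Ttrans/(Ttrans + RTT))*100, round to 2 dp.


Given: W = 16, Ttrans = 1 ms, RTT = 40 ms (= 2 * Tprop, Tprop = 20 ms)
Cycle time = Ttrans + RTT = 1 + 40 = 41 ms (first packet sent until its ACK returns)
W * Ttrans = 16 * 1 = 16 ms of sending per cycle
W * Ttrans / (Ttrans + RTT) = 16 / 41 = 0.390244
U = min(1, 0.390244) = 0.390244
U% = 39.02%

39.02


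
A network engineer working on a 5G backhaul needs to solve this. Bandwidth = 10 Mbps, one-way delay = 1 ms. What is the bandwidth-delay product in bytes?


Given: bandwidth = 10 Mbps, delay = 1 ms
BDP in bits = 10 * 10^6 * 1 / 1000
BDP in bits = 10000
BDP in bytes = 10000 / 8 = 1250

1250


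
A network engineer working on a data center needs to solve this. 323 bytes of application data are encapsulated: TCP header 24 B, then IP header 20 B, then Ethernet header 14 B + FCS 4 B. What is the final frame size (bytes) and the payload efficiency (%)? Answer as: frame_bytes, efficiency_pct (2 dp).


TCP segment = 323 + 24 = 347 B
IP packet = 347 + 20 = 367 B
Ethernet frame = 367 + 14 + 4 = 385 B
Efficiency = app / frame = 323 / 385 = 0.838961 = 83.8961% -> 83.90% (2 dp)

385, 83.90


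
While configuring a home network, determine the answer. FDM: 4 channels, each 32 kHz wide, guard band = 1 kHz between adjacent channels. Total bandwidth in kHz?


Given: 4 channels, 32 kHz each, guard = 1 kHz
Channel bandwidth = 4 * 32 = 128 kHz
Guard bands = 3 gaps * 1 kHz = 3 kHz
Total = 128 + 3 = 131 kHz

131


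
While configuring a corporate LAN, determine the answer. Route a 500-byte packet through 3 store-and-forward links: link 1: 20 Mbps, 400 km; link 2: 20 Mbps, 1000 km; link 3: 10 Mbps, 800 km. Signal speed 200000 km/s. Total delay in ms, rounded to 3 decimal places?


Packet = 500 bytes = 4000 bits. Store-and-forward: sum (t_trans + t_prop) per link.
Link 1: t_trans = 4000/(20*10^6) s = 0.2000 ms; t_prop = 400/200000 s = 2.0000 ms; subtotal = 2.2000 ms
Link 2: t_trans = 4000/(20*10^6) s = 0.2000 ms; t_prop = 1000/200000 s = 5.0000 ms; subtotal = 5.2000 ms
Link 3: t_trans = 4000/(10*10^6) s = 0.4000 ms; t_prop = 800/200000 s = 4.0000 ms; subtotal = 4.4000 ms
End-to-end = 2.2000 + 5.2000 + 4.4000 = 11.8000 ms -> 11.800 ms (3 dp)

11.800


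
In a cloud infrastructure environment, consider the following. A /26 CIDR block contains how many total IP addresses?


Given: CIDR prefix /26
Host bits = 32 - 26 = 6
Total addresses = 2^6 = 64

64


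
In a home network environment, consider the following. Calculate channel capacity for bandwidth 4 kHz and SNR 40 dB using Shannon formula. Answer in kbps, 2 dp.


Given: B = 4 kHz, SNR = 40 dB
SNR linear = 10^(40/10) = 10000
1 + SNR = 10001
log2(10001) = 13.2878566418
C = 4 * 1000 * 13.2878566418 = 53151.4266 bps
C = 53.151427 kbps -> 53.15 kbps (2 dp)

53.15


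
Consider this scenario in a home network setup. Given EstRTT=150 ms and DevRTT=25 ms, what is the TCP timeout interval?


Given: EstRTT = 150 ms, DevRTT = 25 ms
Timeout = EstRTT + 4 * DevRTT
4 * DevRTT = 4 * 25 = 100
Timeout = 150 + 100 = 250 ms

250


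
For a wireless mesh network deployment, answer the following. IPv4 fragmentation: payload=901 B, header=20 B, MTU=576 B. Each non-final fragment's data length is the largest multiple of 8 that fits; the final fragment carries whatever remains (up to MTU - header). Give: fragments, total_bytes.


Max data per non-final fragment = floor((MTU - header)/8)*8 = floor((576 - 20)/8)*8 = floor(556/8)*8 = 552 B
Final fragment needs no 8-byte alignment: it can carry up to MTU - header = 556 B
Non-final fragments needed = ceil((payload - 556) / 552) = ceil(345/552) = ceil(0.6250) = 1
Number of fragments = 1 + 1 = 2
Fragment sizes (data): 1 * 552 B + 349 B (last, 349 <= 556 OK)
Total bytes sent = payload + n_frags * header = 901 + 2*20 = 901 + 40 = 941 B

2, 941


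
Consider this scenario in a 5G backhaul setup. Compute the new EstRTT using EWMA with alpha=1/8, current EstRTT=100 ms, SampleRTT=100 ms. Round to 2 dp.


Given: EstRTT = 100 ms, SampleRTT = 100 ms, alpha = 1/8
New EstRTT = (1 - alpha) * EstRTT + alpha * SampleRTT
(7/8) * 100 = 87.5
(1/8) * 100 = 12.5
New EstRTT = 87.5 + 12.5 = 100 ms -> 100.00 ms (2 dp)

100.00


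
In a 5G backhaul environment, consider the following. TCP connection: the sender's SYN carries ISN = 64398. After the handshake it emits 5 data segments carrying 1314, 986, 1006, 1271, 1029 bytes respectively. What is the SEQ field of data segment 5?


The SYN occupies sequence number ISN = 64398, so the first data byte is ISN + 1 = 64399.
SEQ of data segment i = (ISN + 1) + sum of payload sizes of segments 1..i-1.
Segment 1: SEQ = 64399, payload = 1314 bytes
Segment 2: SEQ = 65713, payload = 986 bytes
Segment 3: SEQ = 66699, payload = 1006 bytes
Segment 4: SEQ = 67705, payload = 1271 bytes
Segment 5: SEQ = 68976, payload = 1029 bytes
SEQ of segment 5 = 64399 + 1314 + 986 + 1006 + 1271 = 68976

68976


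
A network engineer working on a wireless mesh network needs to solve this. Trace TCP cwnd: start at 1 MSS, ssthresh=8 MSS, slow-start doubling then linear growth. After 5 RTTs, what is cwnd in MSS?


RTT 0: cwnd = 1 MSS (initial)
RTT 1: cwnd = 2 MSS (slow start, doubled)
RTT 2: cwnd = 4 MSS (slow start, doubled)
RTT 3: cwnd = 8 MSS (slow start, doubled)
RTT 4: cwnd = 9 MSS (congestion avoidance, +1)
RTT 5: cwnd = 10 MSS (congestion avoidance, +1)

10


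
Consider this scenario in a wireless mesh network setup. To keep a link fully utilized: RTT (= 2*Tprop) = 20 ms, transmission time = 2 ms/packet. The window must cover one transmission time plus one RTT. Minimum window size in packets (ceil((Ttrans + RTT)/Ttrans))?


Given: Ttrans = 2 ms, RTT = 20 ms (= 2 * Tprop, Tprop = 10 ms)
Time until first ACK returns = Ttrans + RTT = 2 + 20 = 22 ms
Need W * Ttrans >= Ttrans + RTT  ->  W >= (Ttrans + RTT) / Ttrans
(Ttrans + RTT) / Ttrans = 22 / 2 = 11
W_min = ceil(11) = 11

11


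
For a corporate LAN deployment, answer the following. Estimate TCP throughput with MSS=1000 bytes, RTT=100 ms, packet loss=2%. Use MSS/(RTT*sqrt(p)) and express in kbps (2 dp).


Given: MSS = 1000 bytes, RTT = 100 ms, loss = 2%
RTT in seconds = 100 / 1000 = 0.1
Loss rate = 2% = 0.02
sqrt(loss) = sqrt(0.02) = 0.141421356237
Throughput (bytes/s) = 1000 / (0.1 * 0.141421356237) = 70710.6781
Throughput (kbps) = 70710.6781 * 8 / 1000 = 565.685425 -> 565.69 kbps (2 dp)

565.69


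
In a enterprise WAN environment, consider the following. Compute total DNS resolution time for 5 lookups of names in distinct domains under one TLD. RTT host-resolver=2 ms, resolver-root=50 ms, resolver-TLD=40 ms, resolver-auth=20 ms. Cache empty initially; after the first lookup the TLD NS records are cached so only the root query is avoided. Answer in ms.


Lookup 1 (cold cache): local + root + TLD + auth = 2 + 50 + 40 + 20 = 112 ms
Lookups 2..5 (TLD NS cached -> skip root; new domain -> still ask TLD and auth): local + TLD + auth = 2 + 40 + 20 = 62 ms each
Remaining 4 lookups: 4 * 62 = 248 ms
Total = 112 + 248 = 360 ms

360


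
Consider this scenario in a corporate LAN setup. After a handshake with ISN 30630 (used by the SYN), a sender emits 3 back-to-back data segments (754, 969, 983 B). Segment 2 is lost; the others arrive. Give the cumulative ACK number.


SYN uses sequence number 30630; first data byte = ISN + 1 = 30631.
Segment 1: SEQ = 30631, len = 754 B, covers [30631, 31384]
Segment 2: SEQ = 31385, len = 969 B, covers [31385, 32353] [LOST]
Segment 3: SEQ = 32354, len = 983 B, covers [32354, 33336]
In-order data received: bytes [30631, 31384] (segments 1..1).
Segment 2 missing -> gap begins at byte 31385; later segments buffered out of order.
Cumulative ACK = next expected in-order byte = 30631 + 754 = 31385

31385


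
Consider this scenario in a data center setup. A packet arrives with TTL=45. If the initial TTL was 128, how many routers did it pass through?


Given: initial TTL = 128, received TTL = 45
Hops = initial TTL - received TTL
Hops = 128 - 45 = 83

83


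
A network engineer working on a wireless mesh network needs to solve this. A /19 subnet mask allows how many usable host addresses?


Given: subnet mask /19
Host bits = 32 - 19 = 13
Total addresses = 2^13 = 8192
Usable hosts = 8192 - 2 (network + broadcast) = 8190

8190


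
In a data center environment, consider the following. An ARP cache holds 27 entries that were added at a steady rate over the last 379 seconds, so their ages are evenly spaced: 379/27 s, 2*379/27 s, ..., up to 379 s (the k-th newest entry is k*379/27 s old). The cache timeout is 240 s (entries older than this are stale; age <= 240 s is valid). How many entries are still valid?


Ages are k * 379/27 s for k = 1..27 (spacing = 14.0370 s).
Entry k is valid iff k * 379/27 <= 240 iff k <= 27 * 240 / 379 = 17.0976
n_valid = floor(17.0976) = 17
(n_stale = 27 - 17 = 10)

17


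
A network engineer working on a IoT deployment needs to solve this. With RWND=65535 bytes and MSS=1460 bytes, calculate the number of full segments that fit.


Given: RWND = 65535 bytes, MSS = 1460 bytes
Full segments = floor(RWND / MSS)
Full segments = floor(65535 / 1460)
Full segments = floor(44.887) = 44

44


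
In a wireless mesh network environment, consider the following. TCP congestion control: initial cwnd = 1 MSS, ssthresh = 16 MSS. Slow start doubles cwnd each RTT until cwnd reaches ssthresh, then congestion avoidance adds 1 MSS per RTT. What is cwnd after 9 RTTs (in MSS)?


RTT 0: cwnd = 1 MSS (initial)
RTT 1: cwnd = 2 MSS (slow start, doubled)
RTT 2: cwnd = 4 MSS (slow start, doubled)
RTT 3: cwnd = 8 MSS (slow start, doubled)
RTT 4: cwnd = 16 MSS (slow start, doubled)
RTT 5: cwnd = 17 MSS (congestion avoidance, +1)
RTT 6: cwnd = 18 MSS (congestion avoidance, +1)
RTT 7: cwnd = 19 MSS (congestion avoidance, +1)
RTT 8: cwnd = 20 MSS (congestion avoidance, +1)
RTT 9: cwnd = 21 MSS (congestion avoidance, +1)

21


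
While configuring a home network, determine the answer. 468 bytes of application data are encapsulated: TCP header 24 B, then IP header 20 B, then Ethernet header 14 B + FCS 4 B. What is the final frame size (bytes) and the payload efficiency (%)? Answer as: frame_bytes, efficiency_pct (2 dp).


TCP segment = 468 + 24 = 492 B
IP packet = 492 + 20 = 512 B
Ethernet frame = 512 + 14 + 4 = 530 B
Efficiency = app / frame = 468 / 530 = 0.883019 = 88.3019% -> 88.30% (2 dp)

530, 88.30


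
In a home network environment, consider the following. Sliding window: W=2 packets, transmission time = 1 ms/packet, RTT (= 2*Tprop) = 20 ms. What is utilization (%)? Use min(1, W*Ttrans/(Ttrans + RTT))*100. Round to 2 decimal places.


Given: W = 2, Ttrans = 1 ms, RTT = 20 ms (= 2 * Tprop, Tprop = 10 ms)
Cycle time = Ttrans + RTT = 1 + 20 = 21 ms (first packet sent until its ACK returns)
W * Ttrans = 2 * 1 = 2 ms of sending per cycle
W * Ttrans / (Ttrans + RTT) = 2 / 21 = 0.095238
U = min(1, 0.095238) = 0.095238
U% = 9.52%

9.52


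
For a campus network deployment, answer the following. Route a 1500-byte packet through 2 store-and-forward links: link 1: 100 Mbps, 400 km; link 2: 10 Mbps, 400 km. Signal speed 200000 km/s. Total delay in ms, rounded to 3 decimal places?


Packet = 1500 bytes = 12000 bits. Store-and-forward: sum (t_trans + t_prop) per link.
Link 1: t_trans = 12000/(100*10^6) s = 0.1200 ms; t_prop = 400/200000 s = 2.0000 ms; subtotal = 2.1200 ms
Link 2: t_trans = 12000/(10*10^6) s = 1.2000 ms; t_prop = 400/200000 s = 2.0000 ms; subtotal = 3.2000 ms
End-to-end = 2.1200 + 3.2000 = 5.3200 ms -> 5.320 ms (3 dp)

5.320


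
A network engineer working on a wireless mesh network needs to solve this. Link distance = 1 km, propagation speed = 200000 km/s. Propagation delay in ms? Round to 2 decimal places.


Given: distance = 1 km, speed = 200000 km/s
Delay = distance / speed = 1 / 200000 seconds
Delay in ms = 1 * 1000 / 200000
Delay = 0.0050 ms
Rounded to 2 dp = 0.01 ms

0.01


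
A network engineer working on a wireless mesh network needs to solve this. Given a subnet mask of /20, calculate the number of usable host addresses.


Given: subnet mask /20
Host bits = 32 - 20 = 12
Total addresses = 2^12 = 4096
Usable hosts = 4096 - 2 (network + broadcast) = 4094

4094


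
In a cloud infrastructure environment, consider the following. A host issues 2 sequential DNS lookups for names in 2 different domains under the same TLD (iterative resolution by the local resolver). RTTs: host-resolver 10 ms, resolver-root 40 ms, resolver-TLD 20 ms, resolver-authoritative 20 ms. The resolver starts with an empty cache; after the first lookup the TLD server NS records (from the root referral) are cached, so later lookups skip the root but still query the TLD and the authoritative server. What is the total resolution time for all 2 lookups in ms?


Lookup 1 (cold cache): local + root + TLD + auth = 10 + 40 + 20 + 20 = 90 ms
Lookups 2..2 (TLD NS cached -> skip root; new domain -> still ask TLD and auth): local + TLD + auth = 10 + 20 + 20 = 50 ms each
Remaining 1 lookups: 1 * 50 = 50 ms
Total = 90 + 50 = 140 ms

140


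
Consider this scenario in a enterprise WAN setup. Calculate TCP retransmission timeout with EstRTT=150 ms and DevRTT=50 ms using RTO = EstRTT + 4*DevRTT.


Given: EstRTT = 150 ms, DevRTT = 50 ms
Timeout = EstRTT + 4 * DevRTT
4 * DevRTT = 4 * 50 = 200
Timeout = 150 + 200 = 350 ms

350


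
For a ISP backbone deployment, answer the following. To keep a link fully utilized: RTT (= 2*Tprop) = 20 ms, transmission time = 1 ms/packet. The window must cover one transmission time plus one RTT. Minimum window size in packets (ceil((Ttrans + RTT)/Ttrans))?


Given: Ttrans = 1 ms, RTT = 20 ms (= 2 * Tprop, Tprop = 10 ms)
Time until first ACK returns = Ttrans + RTT = 1 + 20 = 21 ms
Need W * Ttrans >= Ttrans + RTT  ->  W >= (Ttrans + RTT) / Ttrans
(Ttrans + RTT) / Ttrans = 21 / 1 = 21
W_min = ceil(21) = 21

21


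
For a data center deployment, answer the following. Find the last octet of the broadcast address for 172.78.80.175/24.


Given: IP = 172.78.80.175, prefix = /24
Host bits = 32 - 24 = 8
Network last octet = 175 AND mask = 0
Host part size = 2^8 - 1 = 255
Broadcast last octet = 0 OR 255 = 255

255


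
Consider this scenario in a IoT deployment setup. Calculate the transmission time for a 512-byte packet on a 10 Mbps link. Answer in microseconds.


Given: packet = 512 bytes, bandwidth = 10 Mbps
Packet in bits = 512 * 8 = 4096 bits
Bandwidth = 10 * 10^6 = 10000000 bps
Time = 4096 / 10000000 seconds
Time in us = 4096 * 10^6 / 10000000 = 409.6

409.6


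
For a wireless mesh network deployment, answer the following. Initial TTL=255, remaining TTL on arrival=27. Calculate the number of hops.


Given: initial TTL = 255, received TTL = 27
Hops = initial TTL - received TTL
Hops = 255 - 27 = 228

228


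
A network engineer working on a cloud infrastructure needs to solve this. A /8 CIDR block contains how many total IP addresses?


Given: CIDR prefix /8
Host bits = 32 - 8 = 24
Total addresses = 2^24 = 16777216

16777216


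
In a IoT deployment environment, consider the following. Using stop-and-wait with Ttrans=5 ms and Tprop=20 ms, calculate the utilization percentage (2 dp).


Given: Ttrans = 5 ms, Tprop = 20 ms
RTT = 2 * Tprop = 2 * 20 = 40 ms
U = Ttrans / (Ttrans + RTT)
U = 5 / (5 + 40)
U = 5 / 45 = 0.111111
U% = 11.11%

11.11


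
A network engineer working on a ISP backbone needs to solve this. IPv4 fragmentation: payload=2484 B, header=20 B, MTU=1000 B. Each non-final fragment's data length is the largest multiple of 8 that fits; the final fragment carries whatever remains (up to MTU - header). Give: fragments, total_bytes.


Max data per non-final fragment = floor((MTU - header)/8)*8 = floor((1000 - 20)/8)*8 = floor(980/8)*8 = 976 B
Final fragment needs no 8-byte alignment: it can carry up to MTU - header = 980 B
Non-final fragments needed = ceil((payload - 980) / 976) = ceil(1504/976) = ceil(1.5410) = 2
Number of fragments = 2 + 1 = 3
Fragment sizes (data): 2 * 976 B + 532 B (last, 532 <= 980 OK)
Total bytes sent = payload + n_frags * header = 2484 + 3*20 = 2484 + 60 = 2544 B

3, 2544


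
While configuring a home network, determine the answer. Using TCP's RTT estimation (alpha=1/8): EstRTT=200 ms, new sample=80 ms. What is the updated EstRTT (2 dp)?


Given: EstRTT = 200 ms, SampleRTT = 80 ms, alpha = 1/8
New EstRTT = (1 - alpha) * EstRTT + alpha * SampleRTT
(7/8) * 200 = 175
(1/8) * 80 = 10
New EstRTT = 175 + 10 = 185 ms -> 185.00 ms (2 dp)

185.00


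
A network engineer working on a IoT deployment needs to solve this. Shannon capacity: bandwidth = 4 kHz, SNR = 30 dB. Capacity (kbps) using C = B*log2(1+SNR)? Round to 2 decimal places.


Given: B = 4 kHz, SNR = 30 dB
SNR linear = 10^(30/10) = 1000
1 + SNR = 1001
log2(1001) = 9.9672262588
C = 4 * 1000 * 9.9672262588 = 39868.9050 bps
C = 39.868905 kbps -> 39.87 kbps (2 dp)

39.87
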